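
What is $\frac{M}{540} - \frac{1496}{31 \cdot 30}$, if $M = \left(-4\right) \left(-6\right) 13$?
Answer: $- \frac{1438}{1395} \approx -1.0308$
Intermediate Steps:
$M = 312$ ($M = 24 \cdot 13 = 312$)
$\frac{M}{540} - \frac{1496}{31 \cdot 30} = \frac{312}{540} - \frac{1496}{31 \cdot 30} = 312 \cdot \frac{1}{540} - \frac{1496}{930} = \frac{26}{45} - \frac{748}{465} = - \frac{1438}{1395}$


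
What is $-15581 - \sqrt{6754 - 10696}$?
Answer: $-15581 - 3 i \sqrt{438} \approx -15581.0 - 62.785 i$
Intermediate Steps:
$-15581 - \sqrt{6754 - 10696} = -15581 - \sqrt{-3942} = -15581 - 3 i \sqrt{438}$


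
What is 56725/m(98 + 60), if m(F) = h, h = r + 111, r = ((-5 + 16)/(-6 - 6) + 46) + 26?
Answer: 136140/437 ≈ 311.53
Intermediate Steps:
r = 853/12 (r = (11/(-12) + 46) + 26 = (11*(-1/12) + 46) + 26 = (-11/12 + 46) + 26 = 541/12 + 26 = 853/12 ≈ 71.083)
h = 2185/12 (h = 853/12 + 111 = 2185/12 ≈ 182.08)
m(F) = 2185/12
56725/m(98 + 60) = 56725/(2185/12) = 56725*(12/2185) = 136140/437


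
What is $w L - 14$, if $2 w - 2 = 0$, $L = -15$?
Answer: $-29$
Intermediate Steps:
$w = 1$ ($w = 1 + \frac{1}{2} \cdot 0 = 1 + 0 = 1$)
$w L - 14 = 1 \left(-15\right) - 14 = -15 - 14 = -29$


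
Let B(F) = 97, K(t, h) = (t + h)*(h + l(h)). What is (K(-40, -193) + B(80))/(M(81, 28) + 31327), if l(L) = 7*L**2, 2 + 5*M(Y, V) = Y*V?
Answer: -303540265/158901 ≈ -1910.2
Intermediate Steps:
M(Y, V) = -2/5 + V*Y/5 (M(Y, V) = -2/5 + (Y*V)/5 = -2/5 + (V*Y)/5 = -2/5 + V*Y/5)
K(t, h) = (h + t)*(h + 7*h**2) (K(t, h) = (t + h)*(h + 7*h**2) = (h + t)*(h + 7*h**2))
(K(-40, -193) + B(80))/(M(81, 28) + 31327) = (-193*(-193 - 40 + 7*(-193)**2 + 7*(-193)*(-40)) + 97)/((-2/5 + (1/5)*28*81) + 31327) = (-193*(-193 - 40 + 7*37249 + 54040) + 97)/((-2/5 + 2268/5) + 31327) = (-193*(-193 - 40 + 260743 + 54040) + 97)/(2266/5 + 31327) = (-193*314550 + 97)/(158901/5) = (-60708150 + 97)*(5/158901) = -60708053*5/158901 = -303540265/158901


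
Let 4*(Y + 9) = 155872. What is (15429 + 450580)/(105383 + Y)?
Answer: 466009/144342 ≈ 3.2285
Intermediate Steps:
Y = 38959 (Y = -9 + (¼)*155872 = -9 + 38968 = 38959)
(15429 + 450580)/(105383 + Y) = (15429 + 450580)/(105383 + 38959) = 466009/144342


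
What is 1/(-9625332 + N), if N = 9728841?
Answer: 1/103509 ≈ 9.6610e-6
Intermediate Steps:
1/(-9625332 + N) = 1/(-9625332 + 9728841) = 1/103509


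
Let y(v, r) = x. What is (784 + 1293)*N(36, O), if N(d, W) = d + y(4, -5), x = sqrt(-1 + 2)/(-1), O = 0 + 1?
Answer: 72695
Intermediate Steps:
O = 1
x = -1 (x = sqrt(1)*(-1) = 1*(-1) = -1)
y(v, r) = -1
N(d, W) = -1 + d (N(d, W) = d - 1 = -1 + d)
(784 + 1293)*N(36, O) = (784 + 1293)*(-1 + 36) = 2077*35 = 72695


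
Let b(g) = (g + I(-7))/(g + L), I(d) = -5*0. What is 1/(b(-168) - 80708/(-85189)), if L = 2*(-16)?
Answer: 2129725/3806669 ≈ 0.55947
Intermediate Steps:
L = -32
I(d) = 0
b(g) = g/(-32 + g) (b(g) = (g + 0)/(g - 32) = g/(-32 + g))
1/(b(-168) - 80708/(-85189)) = 1/(-168/(-32 - 168) - 80708/(-85189)) = 1/(-168/(-200) - 80708*(-1/85189)) = 1/(-168*(-1/200) + 80708/85189) = 1/(21/25 + 80708/85189) = 1/(3806669/2129725) = 2129725/3806669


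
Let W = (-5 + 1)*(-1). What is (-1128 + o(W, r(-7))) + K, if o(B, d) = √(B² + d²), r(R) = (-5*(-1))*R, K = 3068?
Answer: 1940 + √1241 ≈ 1975.2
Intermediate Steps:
r(R) = 5*R
W = 4 (W = -4*(-1) = 4)
(-1128 + o(W, r(-7))) + K = (-1128 + √(4² + (5*(-7))²)) + 3068 = (-1128 + √(16 + (-35)²)) + 3068 = (-1128 + √(16 + 1225)) + 3068 = (-1128 + √1241) + 3068 = 1940 + √1241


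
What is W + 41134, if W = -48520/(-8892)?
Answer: 91453012/2223 ≈ 41139.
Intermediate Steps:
W = 12130/2223 (W = -48520*(-1/8892) = 12130/2223 ≈ 5.4566)
W + 41134 = 12130/2223 + 41134 = 91453012/2223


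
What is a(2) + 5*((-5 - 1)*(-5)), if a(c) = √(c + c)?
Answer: 152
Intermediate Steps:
a(c) = √2*√c (a(c) = √(2*c) = √2*√c)
a(2) + 5*((-5 - 1)*(-5)) = √2*√2 + 5*((-5 - 1)*(-5)) = 2 + 5*(-6*(-5)) = 2 + 5*30 = 2 + 150 = 152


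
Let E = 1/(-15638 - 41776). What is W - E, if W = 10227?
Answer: 587172979/57414 ≈ 10227.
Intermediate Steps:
E = -1/57414 (E = 1/(-57414) = -1/57414 ≈ -1.7417e-5)
W - E = 10227 - 1*(-1/57414) = 10227 + 1/57414 = 587172979/57414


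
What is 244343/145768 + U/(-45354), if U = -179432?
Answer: 18618688099/3305580936 ≈ 5.6325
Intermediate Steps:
244343/145768 + U/(-45354) = 244343/145768 - 179432/(-45354) = 244343*(1/145768) - 179432*(-1/45354) = 244343/145768 + 89716/22677 = 18618688099/3305580936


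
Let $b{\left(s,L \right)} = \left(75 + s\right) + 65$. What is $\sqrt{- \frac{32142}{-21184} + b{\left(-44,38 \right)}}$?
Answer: $\frac{3 \sqrt{75975754}}{2648} \approx 9.8751$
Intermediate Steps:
$b{\left(s,L \right)} = 140 + s$
$\sqrt{- \frac{32142}{-21184} + b{\left(-44,38 \right)}} = \sqrt{- \frac{32142}{-21184} + \left(140 - 44\right)} = \sqrt{\left(-32142\right) \left(- \frac{1}{21184}\right) + 96} = \sqrt{\frac{16071}{10592} + 96} = \sqrt{\frac{1032903}{10592}} = \frac{3 \sqrt{75975754}}{2648}$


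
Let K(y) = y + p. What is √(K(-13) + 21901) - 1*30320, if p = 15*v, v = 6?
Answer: -30320 + 3*√2442 ≈ -30172.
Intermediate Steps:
p = 90 (p = 15*6 = 90)
K(y) = 90 + y (K(y) = y + 90 = 90 + y)
√(K(-13) + 21901) - 1*30320 = √((90 - 13) + 21901) - 1*30320 = √(77 + 21901) - 30320 = √21978 - 30320 = 3*√2442 - 30320 = -30320 + 3*√2442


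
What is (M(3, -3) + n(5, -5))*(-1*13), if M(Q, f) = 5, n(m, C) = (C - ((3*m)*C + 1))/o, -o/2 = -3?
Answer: -429/2 ≈ -214.50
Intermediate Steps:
o = 6 (o = -2*(-3) = 6)
n(m, C) = -⅙ + C/6 - C*m/2 (n(m, C) = (C - ((3*m)*C + 1))/6 = (C - (3*C*m + 1))*(⅙) = (C - (1 + 3*C*m))*(⅙) = (C + (-1 - 3*C*m))*(⅙) = (-1 + C - 3*C*m)*(⅙) = -⅙ + C/6 - C*m/2)
(M(3, -3) + n(5, -5))*(-1*13) = (5 + (-⅙ + (⅙)*(-5) - ½*(-5)*5))*(-1*13) = (5 + (-⅙ - ⅚ + 25/2))*(-13) = (5 + 23/2)*(-13) = (33/2)*(-13) = -429/2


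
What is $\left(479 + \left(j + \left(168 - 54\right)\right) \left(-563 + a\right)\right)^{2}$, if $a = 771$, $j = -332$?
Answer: $2012868225$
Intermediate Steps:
$\left(479 + \left(j + \left(168 - 54\right)\right) \left(-563 + a\right)\right)^{2} = \left(479 + \left(-332 + \left(168 - 54\right)\right) \left(-563 + 771\right)\right)^{2} = \left(479 + \left(-332 + 114\right) 208\right)^{2} = \left(479 - 45344\right)^{2} = \left(-44865\right)^{2} = 2012868225$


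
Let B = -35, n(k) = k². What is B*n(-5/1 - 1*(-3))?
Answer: -140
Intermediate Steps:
B*n(-5/1 - 1*(-3)) = -35*(-5/1 - 1*(-3))² = -35*(-5*1 + 3)² = -35*(-5 + 3)² = -35*(-2)² = -35*4 = -140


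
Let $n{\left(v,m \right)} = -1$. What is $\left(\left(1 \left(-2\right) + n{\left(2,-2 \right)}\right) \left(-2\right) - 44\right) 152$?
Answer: $-5776$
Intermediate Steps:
$\left(\left(1 \left(-2\right) + n{\left(2,-2 \right)}\right) \left(-2\right) - 44\right) 152 = \left(\left(1 \left(-2\right) - 1\right) \left(-2\right) - 44\right) 152 = \left(\left(-2 - 1\right) \left(-2\right) - 44\right) 152 = \left(\left(-3\right) \left(-2\right) - 44\right) 152 = \left(6 - 44\right) 152 = \left(-38\right) 152 = -5776$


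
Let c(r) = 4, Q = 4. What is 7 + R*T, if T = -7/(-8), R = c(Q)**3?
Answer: 63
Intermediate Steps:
R = 64 (R = 4**3 = 64)
T = 7/8 (T = -7*(-1/8) = 7/8 ≈ 0.87500)
7 + R*T = 7 + 64*(7/8) = 7 + 56 = 63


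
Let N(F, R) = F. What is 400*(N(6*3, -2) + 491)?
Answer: 203600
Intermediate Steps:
400*(N(6*3, -2) + 491) = 400*(6*3 + 491) = 400*(18 + 491) = 400*509 = 203600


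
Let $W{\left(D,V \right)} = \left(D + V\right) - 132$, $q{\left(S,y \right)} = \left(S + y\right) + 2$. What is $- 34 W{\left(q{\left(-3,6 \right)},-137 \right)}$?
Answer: $8976$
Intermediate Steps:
$q{\left(S,y \right)} = 2 + S + y$
$W{\left(D,V \right)} = -132 + D + V$
$- 34 W{\left(q{\left(-3,6 \right)},-137 \right)} = - 34 \left(-132 + \left(2 - 3 + 6\right) - 137\right) = - 34 \left(-132 + 5 - 137\right) = \left(-34\right) \left(-264\right) = 8976$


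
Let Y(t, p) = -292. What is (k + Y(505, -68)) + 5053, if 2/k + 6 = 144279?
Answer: 686883755/144273 ≈ 4761.0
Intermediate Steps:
k = 2/144273 (k = 2/(-6 + 144279) = 2/144273 ≈ 1.3863e-5)
(k + Y(505, -68)) + 5053 = (2/144273 - 292) + 5053 = -42127714/144273 + 5053 = 686883755/144273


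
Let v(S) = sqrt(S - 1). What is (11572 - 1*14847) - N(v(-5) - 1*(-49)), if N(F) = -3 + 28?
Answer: -3300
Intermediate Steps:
v(S) = sqrt(-1 + S)
N(F) = 25
(11572 - 1*14847) - N(v(-5) - 1*(-49)) = (11572 - 1*14847) - 1*25 = (11572 - 14847) - 25 = -3275 - 25 = -3300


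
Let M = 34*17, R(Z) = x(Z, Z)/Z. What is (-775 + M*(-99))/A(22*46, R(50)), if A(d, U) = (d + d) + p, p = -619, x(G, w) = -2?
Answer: -57997/1405 ≈ -41.279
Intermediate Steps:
R(Z) = -2/Z
M = 578
A(d, U) = -619 + 2*d (A(d, U) = (d + d) - 619 = 2*d - 619 = -619 + 2*d)
(-775 + M*(-99))/A(22*46, R(50)) = (-775 + 578*(-99))/(-619 + 2*(22*46)) = (-775 - 57222)/(-619 + 2*1012) = -57997/(-619 + 2024) = -57997/1405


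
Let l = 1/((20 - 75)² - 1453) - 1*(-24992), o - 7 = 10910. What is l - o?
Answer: 22125901/1572 ≈ 14075.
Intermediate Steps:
o = 10917 (o = 7 + 10910 = 10917)
l = 39287425/1572 (l = 1/((-55)² - 1453) + 24992 = 1/(3025 - 1453) + 24992 = 1/1572 + 24992 = 39287425/1572 ≈ 24992.)
l - o = 39287425/1572 - 1*10917 = 39287425/1572 - 10917 = 22125901/1572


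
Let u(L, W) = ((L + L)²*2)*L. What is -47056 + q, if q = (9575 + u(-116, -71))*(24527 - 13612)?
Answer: -136192974651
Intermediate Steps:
u(L, W) = 8*L³ (u(L, W) = ((2*L)²*2)*L = ((4*L²)*2)*L = (8*L²)*L = 8*L³)
q = -136192927595 (q = (9575 + 8*(-116)³)*(24527 - 13612) = (9575 + 8*(-1560896))*10915 = (9575 - 12487168)*10915 = -12477593*10915 = -136192927595)
-47056 + q = -47056 - 136192927595 = -136192974651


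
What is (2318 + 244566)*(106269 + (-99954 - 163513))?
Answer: -38809671032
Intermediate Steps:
(2318 + 244566)*(106269 + (-99954 - 163513)) = 246884*(106269 - 263467) = 246884*(-157198) = -38809671032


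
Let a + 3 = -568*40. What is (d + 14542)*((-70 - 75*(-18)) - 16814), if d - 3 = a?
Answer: 127037052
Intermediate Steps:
a = -22723 (a = -3 - 568*40 = -3 - 22720 = -22723)
d = -22720 (d = 3 - 22723 = -22720)
(d + 14542)*((-70 - 75*(-18)) - 16814) = (-22720 + 14542)*((-70 - 75*(-18)) - 16814) = -8178*((-70 + 1350) - 16814) = -8178*(1280 - 16814) = -8178*(-15534) = 127037052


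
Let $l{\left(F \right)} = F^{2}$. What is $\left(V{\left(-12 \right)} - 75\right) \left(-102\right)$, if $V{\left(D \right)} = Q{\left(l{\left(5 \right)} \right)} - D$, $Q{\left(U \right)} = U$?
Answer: $3876$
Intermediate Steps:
$V{\left(D \right)} = 25 - D$ ($V{\left(D \right)} = 5^{2} - D = 25 - D$)
$\left(V{\left(-12 \right)} - 75\right) \left(-102\right) = \left(\left(25 - -12\right) - 75\right) \left(-102\right) = \left(\left(25 + 12\right) - 75\right) \left(-102\right) = \left(37 - 75\right) \left(-102\right) = \left(-38\right) \left(-102\right) = 3876$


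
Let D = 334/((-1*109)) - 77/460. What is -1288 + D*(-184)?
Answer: -377894/545 ≈ -693.38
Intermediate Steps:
D = -162033/50140 (D = 334/(-109) - 77*1/460 = 334*(-1/109) - 77/460 = -334/109 - 77/460 = -162033/50140 ≈ -3.2316)
-1288 + D*(-184) = -1288 - 162033/50140*(-184) = -1288 + 324066/545 = -377894/545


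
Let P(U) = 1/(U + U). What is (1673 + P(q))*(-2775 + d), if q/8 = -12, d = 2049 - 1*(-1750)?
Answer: 5139440/3 ≈ 1.7131e+6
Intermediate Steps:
d = 3799 (d = 2049 + 1750 = 3799)
q = -96 (q = 8*(-12) = -96)
P(U) = 1/(2*U)
(1673 + P(q))*(-2775 + d) = (1673 + (1/2)/(-96))*(-2775 + 3799) = (1673 + (1/2)*(-1/96))*1024 = (1673 - 1/192)*1024 = (321215/192)*1024 = 5139440/3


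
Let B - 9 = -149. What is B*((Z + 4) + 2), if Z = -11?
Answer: 700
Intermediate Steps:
B = -140 (B = 9 - 149 = -140)
B*((Z + 4) + 2) = -140*((-11 + 4) + 2) = -140*(-7 + 2) = -140*(-5) = 700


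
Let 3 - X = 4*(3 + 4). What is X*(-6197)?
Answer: 154925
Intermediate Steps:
X = -25 (X = 3 - 4*(3 + 4) = 3 - 4*7 = 3 - 1*28 = 3 - 28 = -25)
X*(-6197) = -25*(-6197) = 154925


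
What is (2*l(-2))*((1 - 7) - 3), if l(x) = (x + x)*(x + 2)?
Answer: 0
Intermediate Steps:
l(x) = 2*x*(2 + x) (l(x) = (2*x)*(2 + x) = 2*x*(2 + x))
(2*l(-2))*((1 - 7) - 3) = (2*(2*(-2)*(2 - 2)))*((1 - 7) - 3) = (2*(2*(-2)*0))*(-6 - 3) = (2*0)*(-9) = 0*(-9) = 0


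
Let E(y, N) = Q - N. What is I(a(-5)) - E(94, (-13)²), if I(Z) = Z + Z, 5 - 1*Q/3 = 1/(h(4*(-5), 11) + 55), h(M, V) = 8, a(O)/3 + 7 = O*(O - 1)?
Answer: 6133/21 ≈ 292.05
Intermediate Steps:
a(O) = -21 + 3*O*(-1 + O) (a(O) = -21 + 3*(O*(O - 1)) = -21 + 3*(O*(-1 + O)) = -21 + 3*O*(-1 + O))
Q = 314/21 (Q = 15 - 3/(8 + 55) = 15 - 3/63 = 15 - 3*1/63 = 15 - 1/21 = 314/21 ≈ 14.952)
I(Z) = 2*Z
E(y, N) = 314/21 - N
I(a(-5)) - E(94, (-13)²) = 2*(-21 - 3*(-5) + 3*(-5)²) - (314/21 - 1*(-13)²) = 2*(-21 + 15 + 3*25) - (314/21 - 1*169) = 2*(-21 + 15 + 75) - (314/21 - 169) = 2*69 - 1*(-3235/21) = 138 + 3235/21 = 6133/21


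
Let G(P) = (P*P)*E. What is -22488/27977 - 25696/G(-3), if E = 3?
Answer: -719504168/755379 ≈ -952.51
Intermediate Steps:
G(P) = 3*P**2 (G(P) = (P*P)*3 = P**2*3 = 3*P**2)
-22488/27977 - 25696/G(-3) = -22488/27977 - 25696/(3*(-3)**2) = -22488*1/27977 - 25696/(3*9) = -22488/27977 - 25696/27 = -719504168/755379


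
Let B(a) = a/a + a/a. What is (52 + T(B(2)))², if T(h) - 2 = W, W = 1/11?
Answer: 354025/121 ≈ 2925.8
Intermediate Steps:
W = 1/11 ≈ 0.090909
B(a) = 2 (B(a) = 1 + 1 = 2)
T(h) = 23/11 (T(h) = 2 + 1/11 = 23/11)
(52 + T(B(2)))² = (52 + 23/11)² = (595/11)² = 354025/121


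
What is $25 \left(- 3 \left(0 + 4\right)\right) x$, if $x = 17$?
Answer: $-5100$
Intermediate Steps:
$25 \left(- 3 \left(0 + 4\right)\right) x = 25 \left(- 3 \left(0 + 4\right)\right) 17 = 25 \left(\left(-3\right) 4\right) 17 = 25 \left(-12\right) 17 = \left(-300\right) 17 = -5100$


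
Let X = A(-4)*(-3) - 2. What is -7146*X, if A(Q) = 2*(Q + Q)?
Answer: -328716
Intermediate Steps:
A(Q) = 4*Q (A(Q) = 2*(2*Q) = 4*Q)
X = 46 (X = (4*(-4))*(-3) - 2 = -16*(-3) - 2 = 48 - 2 = 46)
-7146*X = -7146*46 = -328716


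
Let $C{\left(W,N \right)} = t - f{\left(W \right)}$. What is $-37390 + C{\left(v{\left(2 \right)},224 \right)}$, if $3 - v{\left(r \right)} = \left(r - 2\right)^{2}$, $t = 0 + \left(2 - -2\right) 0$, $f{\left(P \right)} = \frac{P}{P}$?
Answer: $-37391$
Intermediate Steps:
$f{\left(P \right)} = 1$
$t = 0$ ($t = 0 + \left(2 + 2\right) 0 = 0 + 4 \cdot 0 = 0 + 0 = 0$)
$v{\left(r \right)} = 3 - \left(-2 + r\right)^{2}$ ($v{\left(r \right)} = 3 - \left(r - 2\right)^{2} = 3 - \left(-2 + r\right)^{2}$)
$C{\left(W,N \right)} = -1$ ($C{\left(W,N \right)} = 0 - 1 = -1$)
$-37390 + C{\left(v{\left(2 \right)},224 \right)} = -37390 - 1 = -37391$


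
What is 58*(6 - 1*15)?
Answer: -522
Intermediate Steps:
58*(6 - 1*15) = 58*(6 - 15) = 58*(-9) = -522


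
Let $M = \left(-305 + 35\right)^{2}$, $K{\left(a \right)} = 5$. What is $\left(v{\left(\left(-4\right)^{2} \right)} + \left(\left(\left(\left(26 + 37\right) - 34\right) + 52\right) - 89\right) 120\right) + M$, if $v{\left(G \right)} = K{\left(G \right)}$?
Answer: $71945$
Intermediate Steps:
$v{\left(G \right)} = 5$
$M = 72900$ ($M = \left(-270\right)^{2} = 72900$)
$\left(v{\left(\left(-4\right)^{2} \right)} + \left(\left(\left(\left(26 + 37\right) - 34\right) + 52\right) - 89\right) 120\right) + M = \left(5 + \left(\left(\left(\left(26 + 37\right) - 34\right) + 52\right) - 89\right) 120\right) + 72900 = \left(5 + \left(\left(\left(63 - 34\right) + 52\right) - 89\right) 120\right) + 72900 = \left(5 + \left(\left(29 + 52\right) - 89\right) 120\right) + 72900 = \left(5 + \left(81 - 89\right) 120\right) + 72900 = \left(5 - 960\right) + 72900 = -955 + 72900 = 71945$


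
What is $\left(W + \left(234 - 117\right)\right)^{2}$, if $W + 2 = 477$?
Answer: $350464$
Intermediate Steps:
$W = 475$ ($W = -2 + 477 = 475$)
$\left(W + \left(234 - 117\right)\right)^{2} = \left(475 + \left(234 - 117\right)\right)^{2} = \left(475 + 117\right)^{2} = 592^{2} = 350464$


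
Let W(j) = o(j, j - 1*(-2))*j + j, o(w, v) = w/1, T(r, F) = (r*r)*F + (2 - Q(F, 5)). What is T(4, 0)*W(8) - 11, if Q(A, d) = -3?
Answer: 349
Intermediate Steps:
T(r, F) = 5 + F*r² (T(r, F) = (r*r)*F + (2 - 1*(-3)) = r²*F + (2 + 3) = F*r² + 5 = 5 + F*r²)
o(w, v) = w (o(w, v) = w*1 = w)
W(j) = j + j² (W(j) = j*j + j = j² + j = j + j²)
T(4, 0)*W(8) - 11 = (5 + 0*4²)*(8*(1 + 8)) - 11 = (5 + 0*16)*(8*9) - 11 = (5 + 0)*72 - 11 = 5*72 - 11 = 360 - 11 = 349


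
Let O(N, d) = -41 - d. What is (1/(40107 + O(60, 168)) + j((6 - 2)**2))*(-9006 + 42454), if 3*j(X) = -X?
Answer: -10676016260/59847 ≈ -1.7839e+5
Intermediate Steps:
j(X) = -X/3 (j(X) = (-X)/3 = -X/3)
(1/(40107 + O(60, 168)) + j((6 - 2)**2))*(-9006 + 42454) = (1/(40107 + (-41 - 1*168)) - (6 - 2)**2/3)*(-9006 + 42454) = (1/(40107 + (-41 - 168)) - 1/3*4**2)*33448 = (1/(40107 - 209) - 1/3*16)*33448 = (1/39898 - 16/3)*33448 = -638365/119694*33448 = -10676016260/59847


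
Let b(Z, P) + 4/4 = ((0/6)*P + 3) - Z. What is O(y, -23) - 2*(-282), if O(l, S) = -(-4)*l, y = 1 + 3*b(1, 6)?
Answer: 580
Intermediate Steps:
b(Z, P) = 2 - Z (b(Z, P) = -1 + (((0/6)*P + 3) - Z) = -1 + (((0*(1/6))*P + 3) - Z) = -1 + ((0*P + 3) - Z) = -1 + ((0 + 3) - Z) = -1 + (3 - Z) = 2 - Z)
y = 4 (y = 1 + 3*(2 - 1*1) = 1 + 3*(2 - 1) = 1 + 3*1 = 1 + 3 = 4)
O(l, S) = 4*l
O(y, -23) - 2*(-282) = 4*4 - 2*(-282) = 16 - 1*(-564) = 16 + 564 = 580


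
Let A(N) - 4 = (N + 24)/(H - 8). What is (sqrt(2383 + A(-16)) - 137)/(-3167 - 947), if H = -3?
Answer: 137/4114 - sqrt(288739)/45254 ≈ 0.021427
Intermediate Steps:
A(N) = 20/11 - N/11 (A(N) = 4 + (N + 24)/(-3 - 8) = 4 + (24 + N)/(-11) = 4 + (24 + N)*(-1/11) = 4 + (-24/11 - N/11) = 20/11 - N/11)
(sqrt(2383 + A(-16)) - 137)/(-3167 - 947) = (sqrt(2383 + (20/11 - 1/11*(-16))) - 137)/(-3167 - 947) = (sqrt(2383 + (20/11 + 16/11)) - 137)/(-4114) = (sqrt(2383 + 36/11) - 137)*(-1/4114) = (sqrt(26249/11) - 137)*(-1/4114) = (sqrt(288739)/11 - 137)*(-1/4114) = (-137 + sqrt(288739)/11)*(-1/4114) = 137/4114 - sqrt(288739)/45254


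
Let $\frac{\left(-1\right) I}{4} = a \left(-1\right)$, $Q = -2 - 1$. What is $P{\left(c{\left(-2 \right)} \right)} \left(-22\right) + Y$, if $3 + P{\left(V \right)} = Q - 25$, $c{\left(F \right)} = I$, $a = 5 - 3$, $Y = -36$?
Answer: $646$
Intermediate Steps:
$Q = -3$ ($Q = -2 - 1 = -3$)
$a = 2$ ($a = 5 - 3 = 2$)
$I = 8$ ($I = - 4 \cdot 2 \left(-1\right) = \left(-4\right) \left(-2\right) = 8$)
$c{\left(F \right)} = 8$
$P{\left(V \right)} = -31$ ($P{\left(V \right)} = -3 - 28 = -31$)
$P{\left(c{\left(-2 \right)} \right)} \left(-22\right) + Y = \left(-31\right) \left(-22\right) - 36 = 682 - 36 = 646$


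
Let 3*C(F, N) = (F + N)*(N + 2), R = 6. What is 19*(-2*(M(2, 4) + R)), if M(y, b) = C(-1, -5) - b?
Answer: -304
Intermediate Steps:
C(F, N) = (2 + N)*(F + N)/3 (C(F, N) = ((F + N)*(N + 2))/3 = ((F + N)*(2 + N))/3 = ((2 + N)*(F + N))/3 = (2 + N)*(F + N)/3)
M(y, b) = 6 - b (M(y, b) = ((⅓)*(-5)² + (⅔)*(-1) + (⅔)*(-5) + (⅓)*(-1)*(-5)) - b = ((⅓)*25 - ⅔ - 10/3 + 5/3) - b = (25/3 - ⅔ - 10/3 + 5/3) - b = 6 - b)
19*(-2*(M(2, 4) + R)) = 19*(-2*((6 - 1*4) + 6)) = 19*(-2*((6 - 4) + 6)) = 19*(-2*(2 + 6)) = 19*(-2*8) = 19*(-16) = -304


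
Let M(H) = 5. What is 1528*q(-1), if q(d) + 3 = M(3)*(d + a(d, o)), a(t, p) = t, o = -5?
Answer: -19864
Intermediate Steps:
q(d) = -3 + 10*d (q(d) = -3 + 5*(d + d) = -3 + 5*(2*d) = -3 + 10*d)
1528*q(-1) = 1528*(-3 + 10*(-1)) = 1528*(-3 - 10) = 1528*(-13) = -19864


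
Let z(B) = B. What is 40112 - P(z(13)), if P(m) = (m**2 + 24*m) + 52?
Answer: 39579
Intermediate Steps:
P(m) = 52 + m**2 + 24*m
40112 - P(z(13)) = 40112 - (52 + 13**2 + 24*13) = 40112 - (52 + 169 + 312) = 40112 - 1*533 = 40112 - 533 = 39579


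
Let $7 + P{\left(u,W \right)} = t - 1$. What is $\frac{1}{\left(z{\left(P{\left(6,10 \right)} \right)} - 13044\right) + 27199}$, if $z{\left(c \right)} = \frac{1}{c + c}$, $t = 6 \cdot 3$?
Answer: $\frac{20}{283101} \approx 7.0646 \cdot 10^{-5}$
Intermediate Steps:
$t = 18$
$P{\left(u,W \right)} = 10$ ($P{\left(u,W \right)} = -7 + \left(18 - 1\right) = -7 + 17 = 10$)
$z{\left(c \right)} = \frac{1}{2 c}$
$\frac{1}{\left(z{\left(P{\left(6,10 \right)} \right)} - 13044\right) + 27199} = \frac{1}{\left(\frac{1}{2 \cdot 10} - 13044\right) + 27199} = \frac{1}{\left(\frac{1}{2} \cdot \frac{1}{10} + \left(-15034 + 1990\right)\right) + 27199} = \frac{1}{\left(\frac{1}{20} - 13044\right) + 27199} = \frac{1}{- \frac{260879}{20} + 27199} = \frac{1}{\frac{283101}{20}} = \frac{20}{283101}$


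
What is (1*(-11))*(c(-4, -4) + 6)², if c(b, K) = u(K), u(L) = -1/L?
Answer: -6875/16 ≈ -429.69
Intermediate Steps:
c(b, K) = -1/K
(1*(-11))*(c(-4, -4) + 6)² = (1*(-11))*(-1/(-4) + 6)² = -11*(-1*(-¼) + 6)² = -11*(¼ + 6)² = -11*(25/4)² = -11*625/16 = -6875/16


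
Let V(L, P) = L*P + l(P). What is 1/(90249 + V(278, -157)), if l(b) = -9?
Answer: 1/46594 ≈ 2.1462e-5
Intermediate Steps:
V(L, P) = -9 + L*P (V(L, P) = L*P - 9 = -9 + L*P)
1/(90249 + V(278, -157)) = 1/(90249 + (-9 + 278*(-157))) = 1/(90249 + (-9 - 43646)) = 1/(90249 - 43655) = 1/46594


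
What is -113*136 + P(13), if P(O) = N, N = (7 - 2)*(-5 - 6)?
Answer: -15423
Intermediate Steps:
N = -55 (N = 5*(-11) = -55)
P(O) = -55
-113*136 + P(13) = -113*136 - 55 = -15368 - 55 = -15423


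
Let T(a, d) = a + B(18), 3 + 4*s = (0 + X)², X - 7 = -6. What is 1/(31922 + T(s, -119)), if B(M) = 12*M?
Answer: 2/64275 ≈ 3.1116e-5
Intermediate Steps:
X = 1 (X = 7 - 6 = 1)
s = -½ (s = -¾ + (0 + 1)²/4 = -¾ + (¼)*1² = -¾ + (¼)*1 = -¾ + ¼ = -½ ≈ -0.50000)
T(a, d) = 216 + a (T(a, d) = a + 12*18 = a + 216 = 216 + a)
1/(31922 + T(s, -119)) = 1/(31922 + (216 - ½)) = 1/(31922 + 431/2) = 1/(64275/2) = 2/64275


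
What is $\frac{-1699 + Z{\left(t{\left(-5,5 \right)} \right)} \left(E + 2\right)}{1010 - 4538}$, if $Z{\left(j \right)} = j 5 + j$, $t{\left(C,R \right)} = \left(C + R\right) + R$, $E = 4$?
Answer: $\frac{31}{72} \approx 0.43056$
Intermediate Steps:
$t{\left(C,R \right)} = C + 2 R$
$Z{\left(j \right)} = 6 j$ ($Z{\left(j \right)} = 5 j + j = 6 j$)
$\frac{-1699 + Z{\left(t{\left(-5,5 \right)} \right)} \left(E + 2\right)}{1010 - 4538} = \frac{-1699 + 6 \left(-5 + 2 \cdot 5\right) \left(4 + 2\right)}{1010 - 4538} = \frac{-1699 + 6 \left(-5 + 10\right) 6}{-3528} = \left(-1699 + 6 \cdot 5 \cdot 6\right) \left(- \frac{1}{3528}\right) = \left(-1699 + 30 \cdot 6\right) \left(- \frac{1}{3528}\right) = \left(-1699 + 180\right) \left(- \frac{1}{3528}\right) = \left(-1519\right) \left(- \frac{1}{3528}\right) = \frac{31}{72}$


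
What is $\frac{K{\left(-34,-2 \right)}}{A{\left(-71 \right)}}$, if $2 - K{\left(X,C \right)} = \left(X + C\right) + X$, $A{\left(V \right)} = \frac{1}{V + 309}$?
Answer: $17136$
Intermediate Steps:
$A{\left(V \right)} = \frac{1}{309 + V}$
$K{\left(X,C \right)} = 2 - C - 2 X$ ($K{\left(X,C \right)} = 2 - \left(\left(X + C\right) + X\right) = 2 - \left(\left(C + X\right) + X\right) = 2 - \left(C + 2 X\right) = 2 - C - 2 X$)
$\frac{K{\left(-34,-2 \right)}}{A{\left(-71 \right)}} = \frac{2 - -2 - -68}{\frac{1}{309 - 71}} = \frac{2 + 2 + 68}{\frac{1}{238}} = 72 \frac{1}{\frac{1}{238}} = 72 \cdot 238 = 17136$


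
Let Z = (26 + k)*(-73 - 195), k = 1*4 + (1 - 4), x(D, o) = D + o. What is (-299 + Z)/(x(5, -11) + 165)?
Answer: -7535/159 ≈ -47.390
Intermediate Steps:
k = 1 (k = 4 - 3 = 1)
Z = -7236 (Z = (26 + 1)*(-73 - 195) = 27*(-268) = -7236)
(-299 + Z)/(x(5, -11) + 165) = (-299 - 7236)/((5 - 11) + 165) = -7535/(-6 + 165) = -7535/159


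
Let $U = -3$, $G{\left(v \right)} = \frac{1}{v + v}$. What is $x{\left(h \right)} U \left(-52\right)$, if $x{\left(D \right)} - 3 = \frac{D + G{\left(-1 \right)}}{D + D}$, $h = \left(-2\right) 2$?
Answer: $\frac{2223}{4} \approx 555.75$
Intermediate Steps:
$G{\left(v \right)} = \frac{1}{2 v}$
$h = -4$
$x{\left(D \right)} = 3 + \frac{- \frac{1}{2} + D}{2 D}$ ($x{\left(D \right)} = 3 + \frac{D + \frac{1}{2 \left(-1\right)}}{D + D} = 3 + \frac{D + \frac{1}{2} \left(-1\right)}{2 D} = 3 + \left(D - \frac{1}{2}\right) \frac{1}{2 D} = 3 + \left(- \frac{1}{2} + D\right) \frac{1}{2 D} = 3 + \frac{- \frac{1}{2} + D}{2 D}$)
$x{\left(h \right)} U \left(-52\right) = \frac{-1 + 14 \left(-4\right)}{4 \left(-4\right)} \left(-3\right) \left(-52\right) = \frac{1}{4} \left(- \frac{1}{4}\right) \left(-1 - 56\right) \left(-3\right) \left(-52\right) = \frac{1}{4} \left(- \frac{1}{4}\right) \left(-57\right) \left(-3\right) \left(-52\right) = \frac{57}{16} \left(-3\right) \left(-52\right) = \left(- \frac{171}{16}\right) \left(-52\right) = \frac{2223}{4}$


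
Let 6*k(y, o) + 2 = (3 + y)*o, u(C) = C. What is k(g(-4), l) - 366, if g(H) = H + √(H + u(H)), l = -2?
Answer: -366 - 2*I*√2/3 ≈ -366.0 - 0.94281*I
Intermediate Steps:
g(H) = H + √2*√H (g(H) = H + √(H + H) = H + √(2*H) = H + √2*√H)
k(y, o) = -⅓ + o*(3 + y)/6 (k(y, o) = -⅓ + ((3 + y)*o)/6 = -⅓ + (o*(3 + y))/6 = -⅓ + o*(3 + y)/6)
k(g(-4), l) - 366 = (-⅓ + (½)*(-2) + (⅙)*(-2)*(-4 + √2*√(-4))) - 366 = (-⅓ - 1 + (⅙)*(-2)*(-4 + √2*(2*I))) - 366 = (-⅓ - 1 + (⅙)*(-2)*(-4 + 2*I*√2)) - 366 = (-⅓ - 1 + (4/3 - 2*I*√2/3)) - 366 = -2*I*√2/3 - 366 = -366 - 2*I*√2/3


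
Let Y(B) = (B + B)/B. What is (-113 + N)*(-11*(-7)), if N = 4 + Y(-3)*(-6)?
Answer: -9317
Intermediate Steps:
Y(B) = 2 (Y(B) = (2*B)/B = 2)
N = -8 (N = 4 + 2*(-6) = 4 - 12 = -8)
(-113 + N)*(-11*(-7)) = (-113 - 8)*(-11*(-7)) = -121*77 = -9317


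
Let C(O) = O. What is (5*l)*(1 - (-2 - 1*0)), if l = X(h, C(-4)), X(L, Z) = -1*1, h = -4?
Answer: -15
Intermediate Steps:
X(L, Z) = -1
l = -1
(5*l)*(1 - (-2 - 1*0)) = (5*(-1))*(1 - (-2 - 1*0)) = -5*(1 - (-2 + 0)) = -5*(1 - 1*(-2)) = -5*(1 + 2) = -5*3 = -15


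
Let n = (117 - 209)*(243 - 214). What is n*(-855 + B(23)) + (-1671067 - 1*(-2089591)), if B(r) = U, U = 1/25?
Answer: 67488932/25 ≈ 2.6996e+6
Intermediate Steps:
n = -2668 (n = -92*29 = -2668)
U = 1/25 ≈ 0.040000
B(r) = 1/25
n*(-855 + B(23)) + (-1671067 - 1*(-2089591)) = -2668*(-855 + 1/25) + (-1671067 - 1*(-2089591)) = -2668*(-21374/25) + (-1671067 + 2089591) = 57025832/25 + 418524 = 67488932/25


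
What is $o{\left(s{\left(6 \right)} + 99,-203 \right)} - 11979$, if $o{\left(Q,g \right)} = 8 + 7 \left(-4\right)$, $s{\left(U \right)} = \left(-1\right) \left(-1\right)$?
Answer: $-11999$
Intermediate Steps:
$s{\left(U \right)} = 1$
$o{\left(Q,g \right)} = -20$ ($o{\left(Q,g \right)} = 8 - 28 = -20$)
$o{\left(s{\left(6 \right)} + 99,-203 \right)} - 11979 = -20 - 11979 = -11999$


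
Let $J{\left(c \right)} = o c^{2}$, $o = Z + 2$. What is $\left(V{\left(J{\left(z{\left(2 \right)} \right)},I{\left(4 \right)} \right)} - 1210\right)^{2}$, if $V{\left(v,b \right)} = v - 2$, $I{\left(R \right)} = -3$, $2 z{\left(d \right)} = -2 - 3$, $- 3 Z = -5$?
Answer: $\frac{203604361}{144} \approx 1.4139 \cdot 10^{6}$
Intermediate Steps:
$Z = \frac{5}{3}$ ($Z = \left(- \frac{1}{3}\right) \left(-5\right) = \frac{5}{3} \approx 1.6667$)
$o = \frac{11}{3}$ ($o = \frac{5}{3} + 2 = \frac{11}{3} \approx 3.6667$)
$z{\left(d \right)} = - \frac{5}{2}$ ($z{\left(d \right)} = \frac{-2 - 3}{2} = \frac{1}{2} \left(-5\right) = - \frac{5}{2}$)
$J{\left(c \right)} = \frac{11 c^{2}}{3}$
$V{\left(v,b \right)} = -2 + v$ ($V{\left(v,b \right)} = v - 2 = -2 + v$)
$\left(V{\left(J{\left(z{\left(2 \right)} \right)},I{\left(4 \right)} \right)} - 1210\right)^{2} = \left(\left(-2 + \frac{11 \left(- \frac{5}{2}\right)^{2}}{3}\right) - 1210\right)^{2} = \left(\left(-2 + \frac{11}{3} \cdot \frac{25}{4}\right) - 1210\right)^{2} = \left(\left(-2 + \frac{275}{12}\right) - 1210\right)^{2} = \left(\frac{251}{12} - 1210\right)^{2} = \left(- \frac{14269}{12}\right)^{2} = \frac{203604361}{144}$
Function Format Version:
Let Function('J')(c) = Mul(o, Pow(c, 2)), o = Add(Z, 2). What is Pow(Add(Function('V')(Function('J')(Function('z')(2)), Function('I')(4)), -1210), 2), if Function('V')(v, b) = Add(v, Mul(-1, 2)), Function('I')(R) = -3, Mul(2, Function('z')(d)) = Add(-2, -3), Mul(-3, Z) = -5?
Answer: Rational(203604361, 144) ≈ 1.4139e+6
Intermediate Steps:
Z = Rational(5, 3) (Z = Mul(Rational(-1, 3), -5) = Rational(5, 3) ≈ 1.6667)
o = Rational(11, 3) (o = Add(Rational(5, 3), 2) = Rational(11, 3) ≈ 3.6667)
Function('z')(d) = Rational(-5, 2) (Function('z')(d) = Mul(Rational(1, 2), Add(-2, -3)) = Mul(Rational(1, 2), -5) = Rational(-5, 2))
Function('J')(c) = Mul(Rational(11, 3), Pow(c, 2))
Function('V')(v, b) = Add(-2, v) (Function('V')(v, b) = Add(v, -2) = Add(-2, v))
Pow(Add(Function('V')(Function('J')(Function('z')(2)), Function('I')(4)), -1210), 2) = Pow(Add(Add(-2, Mul(Rational(11, 3), Pow(Rational(-5, 2), 2))), -1210), 2) = Pow(Add(Add(-2, Mul(Rational(11, 3), Rational(25, 4))), -1210), 2) = Pow(Add(Add(-2, Rational(275, 12)), -1210), 2) = Pow(Add(Rational(251, 12), -1210), 2) = Pow(Rational(-14269, 12), 2) = Rational(203604361, 144)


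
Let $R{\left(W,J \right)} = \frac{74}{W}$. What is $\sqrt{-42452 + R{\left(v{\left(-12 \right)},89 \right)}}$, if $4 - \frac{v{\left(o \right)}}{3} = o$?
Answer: $\frac{i \sqrt{6112866}}{12} \approx 206.04 i$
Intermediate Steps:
$v{\left(o \right)} = 12 - 3 o$
$\sqrt{-42452 + R{\left(v{\left(-12 \right)},89 \right)}} = \sqrt{-42452 + \frac{74}{12 - -36}} = \sqrt{-42452 + \frac{74}{12 + 36}} = \sqrt{-42452 + \frac{74}{48}} = \sqrt{-42452 + 74 \cdot \frac{1}{48}} = \sqrt{-42452 + \frac{37}{24}} = \sqrt{- \frac{1018811}{24}} = \frac{i \sqrt{6112866}}{12}$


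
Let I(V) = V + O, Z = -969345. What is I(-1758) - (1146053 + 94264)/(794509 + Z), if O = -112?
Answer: -325703003/174836 ≈ -1862.9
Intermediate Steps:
I(V) = -112 + V (I(V) = V - 112 = -112 + V)
I(-1758) - (1146053 + 94264)/(794509 + Z) = (-112 - 1758) - (1146053 + 94264)/(794509 - 969345) = -1870 - 1240317/(-174836) = -1870 - 1240317*(-1)/174836 = -1870 - 1*(-1240317/174836) = -1870 + 1240317/174836 = -325703003/174836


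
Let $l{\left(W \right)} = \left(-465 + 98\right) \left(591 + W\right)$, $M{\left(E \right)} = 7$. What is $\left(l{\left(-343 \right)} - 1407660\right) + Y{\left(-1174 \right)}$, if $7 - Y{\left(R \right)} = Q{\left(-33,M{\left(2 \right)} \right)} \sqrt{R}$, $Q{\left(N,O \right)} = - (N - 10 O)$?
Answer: $-1498669 - 103 i \sqrt{1174} \approx -1.4987 \cdot 10^{6} - 3529.2 i$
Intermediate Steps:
$l{\left(W \right)} = -216897 - 367 W$ ($l{\left(W \right)} = - 367 \left(591 + W\right) = -216897 - 367 W$)
$Q{\left(N,O \right)} = - N + 10 O$
$Y{\left(R \right)} = 7 - 103 \sqrt{R}$ ($Y{\left(R \right)} = 7 - \left(\left(-1\right) \left(-33\right) + 10 \cdot 7\right) \sqrt{R} = 7 - \left(33 + 70\right) \sqrt{R} = 7 - 103 \sqrt{R}$)
$\left(l{\left(-343 \right)} - 1407660\right) + Y{\left(-1174 \right)} = \left(\left(-216897 - -125881\right) - 1407660\right) + \left(7 - 103 \sqrt{-1174}\right) = \left(\left(-216897 + 125881\right) - 1407660\right) + \left(7 - 103 i \sqrt{1174}\right) = \left(-91016 - 1407660\right) + \left(7 - 103 i \sqrt{1174}\right) = -1498676 + \left(7 - 103 i \sqrt{1174}\right) = -1498669 - 103 i \sqrt{1174}$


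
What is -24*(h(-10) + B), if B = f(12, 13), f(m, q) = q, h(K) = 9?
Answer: -528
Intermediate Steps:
B = 13
-24*(h(-10) + B) = -24*(9 + 13) = -24*22 = -528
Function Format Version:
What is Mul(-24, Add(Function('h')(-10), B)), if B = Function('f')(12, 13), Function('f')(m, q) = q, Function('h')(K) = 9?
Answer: -528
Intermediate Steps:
B = 13
Mul(-24, Add(Function('h')(-10), B)) = Mul(-24, Add(9, 13)) = Mul(-24, 22) = -528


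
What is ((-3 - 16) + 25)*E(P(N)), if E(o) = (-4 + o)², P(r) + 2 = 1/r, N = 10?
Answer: 10443/50 ≈ 208.86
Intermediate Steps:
P(r) = -2 + 1/r
((-3 - 16) + 25)*E(P(N)) = ((-3 - 16) + 25)*(-4 + (-2 + 1/10))² = (-19 + 25)*(-4 + (-2 + ⅒))² = 6*(-4 - 19/10)² = 6*(-59/10)² = 6*(3481/100) = 10443/50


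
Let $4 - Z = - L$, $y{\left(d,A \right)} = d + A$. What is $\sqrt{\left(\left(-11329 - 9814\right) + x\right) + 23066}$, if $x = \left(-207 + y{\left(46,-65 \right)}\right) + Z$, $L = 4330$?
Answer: $\sqrt{6031} \approx 77.66$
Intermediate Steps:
$y{\left(d,A \right)} = A + d$
$Z = 4334$ ($Z = 4 - \left(-1\right) 4330 = 4 - -4330 = 4 + 4330 = 4334$)
$x = 4108$ ($x = \left(-207 + \left(-65 + 46\right)\right) + 4334 = \left(-207 - 19\right) + 4334 = -226 + 4334 = 4108$)
$\sqrt{\left(\left(-11329 - 9814\right) + x\right) + 23066} = \sqrt{\left(\left(-11329 - 9814\right) + 4108\right) + 23066} = \sqrt{\left(-21143 + 4108\right) + 23066} = \sqrt{-17035 + 23066} = \sqrt{6031}$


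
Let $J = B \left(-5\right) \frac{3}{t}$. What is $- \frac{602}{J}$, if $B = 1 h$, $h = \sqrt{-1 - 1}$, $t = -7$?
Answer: $\frac{2107 i \sqrt{2}}{15} \approx 198.65 i$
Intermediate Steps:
$h = i \sqrt{2}$ ($h = \sqrt{-2} = i \sqrt{2} \approx 1.4142 i$)
$B = i \sqrt{2}$ ($B = 1 i \sqrt{2} = i \sqrt{2} \approx 1.4142 i$)
$J = \frac{15 i \sqrt{2}}{7}$ ($J = i \sqrt{2} \left(-5\right) \frac{3}{-7} = - 5 i \sqrt{2} \cdot 3 \left(- \frac{1}{7}\right) = - 5 i \sqrt{2} \left(- \frac{3}{7}\right) = \frac{15 i \sqrt{2}}{7} \approx 3.0305 i$)
$- \frac{602}{J} = - \frac{602}{\frac{15}{7} i \sqrt{2}} = - 602 \left(- \frac{7 i \sqrt{2}}{30}\right) = \frac{2107 i \sqrt{2}}{15}$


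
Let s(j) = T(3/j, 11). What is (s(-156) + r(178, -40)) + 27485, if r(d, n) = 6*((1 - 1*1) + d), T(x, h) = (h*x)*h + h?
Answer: 1485207/52 ≈ 28562.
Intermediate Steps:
T(x, h) = h + x*h**2 (T(x, h) = x*h**2 + h = h + x*h**2)
r(d, n) = 6*d (r(d, n) = 6*((1 - 1) + d) = 6*(0 + d) = 6*d)
s(j) = 11 + 363/j (s(j) = 11*(1 + 11*(3/j)) = 11*(1 + 33/j) = 11 + 363/j)
(s(-156) + r(178, -40)) + 27485 = ((11 + 363/(-156)) + 6*178) + 27485 = ((11 + 363*(-1/156)) + 1068) + 27485 = ((11 - 121/52) + 1068) + 27485 = (451/52 + 1068) + 27485 = 55987/52 + 27485 = 1485207/52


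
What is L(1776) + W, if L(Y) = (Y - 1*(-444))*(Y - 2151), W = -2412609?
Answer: -3245109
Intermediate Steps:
L(Y) = (-2151 + Y)*(444 + Y) (L(Y) = (Y + 444)*(-2151 + Y) = (444 + Y)*(-2151 + Y) = (-2151 + Y)*(444 + Y))
L(1776) + W = (-955044 + 1776**2 - 1707*1776) - 2412609 = (-955044 + 3154176 - 3031632) - 2412609 = -832500 - 2412609 = -3245109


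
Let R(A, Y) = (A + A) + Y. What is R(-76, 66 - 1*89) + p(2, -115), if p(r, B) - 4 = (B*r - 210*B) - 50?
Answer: 23699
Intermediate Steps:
R(A, Y) = Y + 2*A (R(A, Y) = 2*A + Y = Y + 2*A)
p(r, B) = -46 - 210*B + B*r (p(r, B) = 4 + ((B*r - 210*B) - 50) = 4 + ((-210*B + B*r) - 50) = 4 + (-50 - 210*B + B*r) = -46 - 210*B + B*r)
R(-76, 66 - 1*89) + p(2, -115) = ((66 - 1*89) + 2*(-76)) + (-46 - 210*(-115) - 115*2) = ((66 - 89) - 152) + (-46 + 24150 - 230) = (-23 - 152) + 23874 = -175 + 23874 = 23699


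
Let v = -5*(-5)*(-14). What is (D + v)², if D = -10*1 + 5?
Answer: 126025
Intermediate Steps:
v = -350 (v = 25*(-14) = -350)
D = -5 (D = -10 + 5 = -5)
(D + v)² = (-5 - 350)² = (-355)² = 126025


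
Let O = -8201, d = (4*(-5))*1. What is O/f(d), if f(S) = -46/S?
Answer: -82010/23 ≈ -3565.7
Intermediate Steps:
d = -20 (d = -20*1 = -20)
O/f(d) = -8201/((-46/(-20))) = -8201/((-46*(-1/20))) = -8201/23/10 = -8201*10/23 = -82010/23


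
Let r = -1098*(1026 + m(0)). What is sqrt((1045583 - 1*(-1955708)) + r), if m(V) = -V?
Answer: 17*sqrt(6487) ≈ 1369.2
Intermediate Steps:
r = -1126548 (r = -1098*(1026 - 1*0) = -1098*(1026 + 0) = -1098*1026 = -1126548)
sqrt((1045583 - 1*(-1955708)) + r) = sqrt((1045583 - 1*(-1955708)) - 1126548) = sqrt((1045583 + 1955708) - 1126548) = sqrt(3001291 - 1126548) = sqrt(1874743) = 17*sqrt(6487)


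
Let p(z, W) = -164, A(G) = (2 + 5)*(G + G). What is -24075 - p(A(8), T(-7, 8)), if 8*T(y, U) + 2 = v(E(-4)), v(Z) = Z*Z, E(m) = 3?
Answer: -23911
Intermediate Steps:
v(Z) = Z²
T(y, U) = 7/8 (T(y, U) = -¼ + (⅛)*3² = -¼ + (⅛)*9 = -¼ + 9/8 = 7/8)
A(G) = 14*G (A(G) = 7*(2*G) = 14*G)
-24075 - p(A(8), T(-7, 8)) = -24075 - 1*(-164) = -24075 + 164 = -23911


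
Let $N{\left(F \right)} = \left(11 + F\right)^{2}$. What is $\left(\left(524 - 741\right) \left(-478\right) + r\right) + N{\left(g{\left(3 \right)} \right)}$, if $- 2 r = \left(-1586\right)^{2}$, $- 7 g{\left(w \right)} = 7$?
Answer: $-1153872$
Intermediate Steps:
$g{\left(w \right)} = -1$ ($g{\left(w \right)} = \left(- \frac{1}{7}\right) 7 = -1$)
$r = -1257698$ ($r = - \frac{\left(-1586\right)^{2}}{2} = \left(- \frac{1}{2}\right) 2515396 = -1257698$)
$\left(\left(524 - 741\right) \left(-478\right) + r\right) + N{\left(g{\left(3 \right)} \right)} = \left(\left(524 - 741\right) \left(-478\right) - 1257698\right) + \left(11 - 1\right)^{2} = \left(\left(-217\right) \left(-478\right) - 1257698\right) + 10^{2} = \left(103726 - 1257698\right) + 100 = -1153972 + 100 = -1153872$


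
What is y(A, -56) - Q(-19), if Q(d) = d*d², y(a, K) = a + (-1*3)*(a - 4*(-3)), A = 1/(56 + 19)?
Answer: 511723/75 ≈ 6823.0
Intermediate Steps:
A = 1/75 ≈ 0.013333
y(a, K) = -36 - 2*a (y(a, K) = a - 3*(a + 12) = a - 3*(12 + a) = a + (-36 - 3*a) = -36 - 2*a)
Q(d) = d³
y(A, -56) - Q(-19) = (-36 - 2*1/75) - 1*(-19)³ = (-36 - 2/75) - 1*(-6859) = -2702/75 + 6859 = 511723/75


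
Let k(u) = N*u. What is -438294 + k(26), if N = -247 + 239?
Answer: -438502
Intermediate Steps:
N = -8
k(u) = -8*u
-438294 + k(26) = -438294 - 8*26 = -438294 - 208 = -438502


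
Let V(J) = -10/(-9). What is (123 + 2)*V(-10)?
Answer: 1250/9 ≈ 138.89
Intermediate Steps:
V(J) = 10/9 (V(J) = -10*(-⅑) = 10/9)
(123 + 2)*V(-10) = (123 + 2)*(10/9) = 125*(10/9) = 1250/9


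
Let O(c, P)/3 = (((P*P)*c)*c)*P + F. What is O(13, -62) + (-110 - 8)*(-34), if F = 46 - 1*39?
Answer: -120828263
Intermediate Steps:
F = 7 (F = 46 - 39 = 7)
O(c, P) = 21 + 3*P³*c² (O(c, P) = 3*((((P*P)*c)*c)*P + 7) = 3*(((P²*c)*c)*P + 7) = 3*(((c*P²)*c)*P + 7) = 3*((P²*c²)*P + 7) = 3*(P³*c² + 7) = 3*(7 + P³*c²) = 21 + 3*P³*c²)
O(13, -62) + (-110 - 8)*(-34) = (21 + 3*(-62)³*13²) + (-110 - 8)*(-34) = (21 + 3*(-238328)*169) - 118*(-34) = (21 - 120832296) + 4012 = -120832275 + 4012 = -120828263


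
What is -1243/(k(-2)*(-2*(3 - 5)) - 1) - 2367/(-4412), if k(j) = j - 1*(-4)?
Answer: -5467547/30884 ≈ -177.03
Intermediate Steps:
k(j) = 4 + j (k(j) = j + 4 = 4 + j)
-1243/(k(-2)*(-2*(3 - 5)) - 1) - 2367/(-4412) = -1243/((4 - 2)*(-2*(3 - 5)) - 1) - 2367/(-4412) = -1243/(2*(-2*(-2)) - 1) - 2367*(-1/4412) = -1243/(2*4 - 1) + 2367/4412 = -1243/(8 - 1) + 2367/4412 = -1243/7 + 2367/4412 = -5467547/30884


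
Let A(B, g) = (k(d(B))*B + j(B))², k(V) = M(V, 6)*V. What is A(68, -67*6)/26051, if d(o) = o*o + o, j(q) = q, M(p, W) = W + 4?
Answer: 10180107034384/26051 ≈ 3.9078e+8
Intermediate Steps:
M(p, W) = 4 + W
d(o) = o + o² (d(o) = o² + o = o + o²)
k(V) = 10*V (k(V) = (4 + 6)*V = 10*V)
A(B, g) = (B + 10*B²*(1 + B))² (A(B, g) = ((10*(B*(1 + B)))*B + B)² = ((10*B*(1 + B))*B + B)² = (10*B²*(1 + B) + B)² = (B + 10*B²*(1 + B))²)
A(68, -67*6)/26051 = (68²*(1 + 10*68*(1 + 68))²)/26051 = (4624*(1 + 10*68*69)²)*(1/26051) = (4624*(1 + 46920)²)*(1/26051) = (4624*46921²)*(1/26051) = (4624*2201580241)*(1/26051) = 10180107034384*(1/26051) = 10180107034384/26051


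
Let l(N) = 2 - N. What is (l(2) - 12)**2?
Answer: 144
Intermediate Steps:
(l(2) - 12)**2 = ((2 - 1*2) - 12)**2 = ((2 - 2) - 12)**2 = (0 - 12)**2 = (-12)**2 = 144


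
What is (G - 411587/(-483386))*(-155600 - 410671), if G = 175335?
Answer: -47994239654490087/483386 ≈ -9.9288e+10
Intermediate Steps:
(G - 411587/(-483386))*(-155600 - 410671) = (175335 - 411587/(-483386))*(-155600 - 410671) = (175335 - 411587*(-1/483386))*(-566271) = (175335 + 411587/483386)*(-566271) = (84754895897/483386)*(-566271) = -47994239654490087/483386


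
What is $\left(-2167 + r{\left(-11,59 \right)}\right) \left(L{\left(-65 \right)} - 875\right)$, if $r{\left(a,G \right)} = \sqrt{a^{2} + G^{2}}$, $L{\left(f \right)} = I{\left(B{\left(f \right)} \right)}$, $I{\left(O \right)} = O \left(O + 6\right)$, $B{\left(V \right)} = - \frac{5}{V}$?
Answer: $\frac{320273932}{169} - \frac{147796 \sqrt{3602}}{169} \approx 1.8426 \cdot 10^{6}$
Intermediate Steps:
$I{\left(O \right)} = O \left(6 + O\right)$
$L{\left(f \right)} = - \frac{5 \left(6 - \frac{5}{f}\right)}{f}$ ($L{\left(f \right)} = - \frac{5}{f} \left(6 - \frac{5}{f}\right) = - \frac{5 \left(6 - \frac{5}{f}\right)}{f}$)
$r{\left(a,G \right)} = \sqrt{G^{2} + a^{2}}$
$\left(-2167 + r{\left(-11,59 \right)}\right) \left(L{\left(-65 \right)} - 875\right) = \left(-2167 + \sqrt{59^{2} + \left(-11\right)^{2}}\right) \left(\frac{5 \left(5 - -390\right)}{4225} - 875\right) = \left(-2167 + \sqrt{3481 + 121}\right) \left(5 \cdot \frac{1}{4225} \left(5 + 390\right) - 875\right) = \left(-2167 + \sqrt{3602}\right) \left(5 \cdot \frac{1}{4225} \cdot 395 - 875\right) = \left(-2167 + \sqrt{3602}\right) \left(\frac{79}{169} - 875\right) = \left(-2167 + \sqrt{3602}\right) \left(- \frac{147796}{169}\right) = \frac{320273932}{169} - \frac{147796 \sqrt{3602}}{169}$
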